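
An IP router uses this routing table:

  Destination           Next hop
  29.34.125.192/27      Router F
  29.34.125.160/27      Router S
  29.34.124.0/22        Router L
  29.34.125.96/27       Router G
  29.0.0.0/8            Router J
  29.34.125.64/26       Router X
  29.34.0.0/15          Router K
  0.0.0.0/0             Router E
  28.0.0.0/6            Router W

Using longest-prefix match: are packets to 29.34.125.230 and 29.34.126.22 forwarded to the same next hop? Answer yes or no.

yes

29.34.125.230: longest match 29.34.124.0/22 -> Router L
29.34.126.22: longest match 29.34.124.0/22 -> Router L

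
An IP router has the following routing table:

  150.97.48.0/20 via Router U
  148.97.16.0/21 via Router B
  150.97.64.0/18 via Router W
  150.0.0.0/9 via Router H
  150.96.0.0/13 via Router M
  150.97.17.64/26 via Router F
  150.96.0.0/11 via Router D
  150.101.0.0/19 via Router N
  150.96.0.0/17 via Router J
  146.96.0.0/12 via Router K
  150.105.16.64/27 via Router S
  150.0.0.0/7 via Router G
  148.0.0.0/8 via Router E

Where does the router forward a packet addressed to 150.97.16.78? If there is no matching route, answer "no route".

Router M

Routes whose prefix contains 150.97.16.78:
  150.0.0.0/7 (150.0.0.0 - 151.255.255.255) -> Router G
  150.0.0.0/9 (150.0.0.0 - 150.127.255.255) -> Router H
  150.96.0.0/11 (150.96.0.0 - 150.127.255.255) -> Router D
  150.96.0.0/13 (150.96.0.0 - 150.103.255.255) -> Router M
More-specific entries that do NOT match:
  150.105.16.64/27 (150.105.16.64 - 150.105.16.95) does not contain 150.97.16.78
  150.97.17.64/26 (150.97.17.64 - 150.97.17.127) does not contain 150.97.16.78
  148.97.16.0/21 (148.97.16.0 - 148.97.23.255) does not contain 150.97.16.78
  150.97.48.0/20 (150.97.48.0 - 150.97.63.255) does not contain 150.97.16.78
  150.101.0.0/19 (150.101.0.0 - 150.101.31.255) does not contain 150.97.16.78
  150.97.64.0/18 (150.97.64.0 - 150.97.127.255) does not contain 150.97.16.78
  150.96.0.0/17 (150.96.0.0 - 150.96.127.255) does not contain 150.97.16.78
Longest matching prefix is /13 -> next hop Router M.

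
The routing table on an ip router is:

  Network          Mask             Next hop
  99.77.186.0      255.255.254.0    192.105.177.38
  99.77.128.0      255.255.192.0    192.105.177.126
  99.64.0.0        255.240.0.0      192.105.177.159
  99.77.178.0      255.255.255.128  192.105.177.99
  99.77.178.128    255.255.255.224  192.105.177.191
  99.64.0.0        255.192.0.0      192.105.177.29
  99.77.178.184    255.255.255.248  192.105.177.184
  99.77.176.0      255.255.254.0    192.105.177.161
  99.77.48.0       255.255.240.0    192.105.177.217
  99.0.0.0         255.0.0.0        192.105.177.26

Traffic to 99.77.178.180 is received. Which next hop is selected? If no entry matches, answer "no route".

192.105.177.126

Routes whose prefix contains 99.77.178.180:
  99.0.0.0/8 (99.0.0.0 - 99.255.255.255) -> 192.105.177.26
  99.64.0.0/10 (99.64.0.0 - 99.127.255.255) -> 192.105.177.29
  99.64.0.0/12 (99.64.0.0 - 99.79.255.255) -> 192.105.177.159
  99.77.128.0/18 (99.77.128.0 - 99.77.191.255) -> 192.105.177.126
More-specific entries that do NOT match:
  99.77.178.184/29 (99.77.178.184 - 99.77.178.191) does not contain 99.77.178.180
  99.77.178.128/27 (99.77.178.128 - 99.77.178.159) does not contain 99.77.178.180
  99.77.178.0/25 (99.77.178.0 - 99.77.178.127) does not contain 99.77.178.180
  99.77.186.0/23 (99.77.186.0 - 99.77.187.255) does not contain 99.77.178.180
  99.77.176.0/23 (99.77.176.0 - 99.77.177.255) does not contain 99.77.178.180
  99.77.48.0/20 (99.77.48.0 - 99.77.63.255) does not contain 99.77.178.180
Longest matching prefix is /18 -> next hop 192.105.177.126.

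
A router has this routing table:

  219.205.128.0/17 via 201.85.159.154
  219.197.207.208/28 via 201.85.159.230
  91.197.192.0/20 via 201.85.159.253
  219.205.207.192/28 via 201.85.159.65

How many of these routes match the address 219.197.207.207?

0

No listed prefix contains 219.197.207.207.
Total matching entries: 0.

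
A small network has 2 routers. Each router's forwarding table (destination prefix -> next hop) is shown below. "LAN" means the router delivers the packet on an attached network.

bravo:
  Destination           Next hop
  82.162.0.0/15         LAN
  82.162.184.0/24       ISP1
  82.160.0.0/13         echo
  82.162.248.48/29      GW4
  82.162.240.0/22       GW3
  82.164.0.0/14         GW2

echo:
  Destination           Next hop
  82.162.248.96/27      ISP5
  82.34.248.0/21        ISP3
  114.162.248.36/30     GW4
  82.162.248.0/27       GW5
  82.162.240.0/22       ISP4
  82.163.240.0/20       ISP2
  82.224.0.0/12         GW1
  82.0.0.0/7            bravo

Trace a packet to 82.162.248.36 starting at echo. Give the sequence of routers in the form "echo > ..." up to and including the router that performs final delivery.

echo > bravo

At echo: longest match for 82.162.248.36 is 82.0.0.0/7 -> bravo
At bravo: longest match for 82.162.248.36 is 82.162.0.0/15 -> LAN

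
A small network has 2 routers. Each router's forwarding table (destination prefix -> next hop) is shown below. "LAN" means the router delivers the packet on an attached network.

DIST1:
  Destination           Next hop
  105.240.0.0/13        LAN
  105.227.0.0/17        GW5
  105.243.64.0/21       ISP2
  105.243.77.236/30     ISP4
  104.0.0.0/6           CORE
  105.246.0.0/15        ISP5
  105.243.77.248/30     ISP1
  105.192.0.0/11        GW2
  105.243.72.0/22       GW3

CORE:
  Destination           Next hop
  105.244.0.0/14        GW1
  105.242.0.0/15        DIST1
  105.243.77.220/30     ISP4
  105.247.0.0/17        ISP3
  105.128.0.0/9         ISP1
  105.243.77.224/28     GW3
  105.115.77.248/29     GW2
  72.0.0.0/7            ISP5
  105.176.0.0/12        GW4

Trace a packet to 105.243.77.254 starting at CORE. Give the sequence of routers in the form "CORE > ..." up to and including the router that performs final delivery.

At CORE: longest match for 105.243.77.254 is 105.242.0.0/15 -> DIST1
At DIST1: longest match for 105.243.77.254 is 105.240.0.0/13 -> LAN

CORE > DIST1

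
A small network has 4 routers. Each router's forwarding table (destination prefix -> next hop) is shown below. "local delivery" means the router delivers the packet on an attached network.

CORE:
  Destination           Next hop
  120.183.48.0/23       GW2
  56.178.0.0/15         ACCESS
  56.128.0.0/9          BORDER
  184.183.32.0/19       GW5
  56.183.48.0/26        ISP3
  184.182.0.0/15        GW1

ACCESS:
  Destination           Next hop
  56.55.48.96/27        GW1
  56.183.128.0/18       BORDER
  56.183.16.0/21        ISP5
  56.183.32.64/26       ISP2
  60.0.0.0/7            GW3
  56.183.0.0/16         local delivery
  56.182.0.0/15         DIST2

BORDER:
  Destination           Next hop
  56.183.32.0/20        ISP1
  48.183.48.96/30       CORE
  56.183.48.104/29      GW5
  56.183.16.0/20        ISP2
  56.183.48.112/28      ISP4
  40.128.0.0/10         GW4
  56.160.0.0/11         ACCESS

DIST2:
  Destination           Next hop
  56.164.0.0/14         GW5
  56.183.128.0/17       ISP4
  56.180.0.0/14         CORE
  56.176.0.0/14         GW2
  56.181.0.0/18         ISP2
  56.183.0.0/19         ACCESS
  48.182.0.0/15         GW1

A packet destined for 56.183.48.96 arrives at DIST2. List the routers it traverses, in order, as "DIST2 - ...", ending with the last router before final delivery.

At DIST2: longest match for 56.183.48.96 is 56.180.0.0/14 -> CORE
At CORE: longest match for 56.183.48.96 is 56.128.0.0/9 -> BORDER
At BORDER: longest match for 56.183.48.96 is 56.160.0.0/11 -> ACCESS
At ACCESS: longest match for 56.183.48.96 is 56.183.0.0/16 -> local delivery

DIST2 - CORE - BORDER - ACCESS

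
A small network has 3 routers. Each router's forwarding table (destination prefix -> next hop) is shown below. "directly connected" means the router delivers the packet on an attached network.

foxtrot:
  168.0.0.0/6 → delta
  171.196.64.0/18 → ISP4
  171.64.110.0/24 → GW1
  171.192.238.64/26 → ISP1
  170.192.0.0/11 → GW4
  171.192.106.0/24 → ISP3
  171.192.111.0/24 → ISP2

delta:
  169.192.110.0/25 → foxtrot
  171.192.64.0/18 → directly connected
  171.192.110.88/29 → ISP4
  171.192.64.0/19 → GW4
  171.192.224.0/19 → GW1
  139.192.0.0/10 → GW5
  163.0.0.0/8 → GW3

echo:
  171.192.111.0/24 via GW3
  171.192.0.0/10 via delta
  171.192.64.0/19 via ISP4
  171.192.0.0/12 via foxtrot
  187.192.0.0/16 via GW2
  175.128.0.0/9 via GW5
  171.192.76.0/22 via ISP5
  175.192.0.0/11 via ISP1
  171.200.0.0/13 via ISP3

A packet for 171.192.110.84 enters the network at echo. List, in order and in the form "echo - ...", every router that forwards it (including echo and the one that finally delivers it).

echo - foxtrot - delta

At echo: longest match for 171.192.110.84 is 171.192.0.0/12 -> foxtrot
At foxtrot: longest match for 171.192.110.84 is 168.0.0.0/6 -> delta
At delta: longest match for 171.192.110.84 is 171.192.64.0/18 -> directly connected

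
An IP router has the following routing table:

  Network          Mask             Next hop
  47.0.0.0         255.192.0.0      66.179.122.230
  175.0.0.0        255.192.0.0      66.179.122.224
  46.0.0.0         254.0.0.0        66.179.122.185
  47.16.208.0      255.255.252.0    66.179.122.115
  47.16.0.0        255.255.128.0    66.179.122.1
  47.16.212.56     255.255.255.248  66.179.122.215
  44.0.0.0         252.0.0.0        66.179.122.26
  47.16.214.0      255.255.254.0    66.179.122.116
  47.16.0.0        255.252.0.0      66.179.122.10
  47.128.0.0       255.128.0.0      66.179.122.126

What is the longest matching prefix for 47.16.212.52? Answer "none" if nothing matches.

Entries matching 47.16.212.52:
  44.0.0.0/6 (44.0.0.0 - 47.255.255.255)
  46.0.0.0/7 (46.0.0.0 - 47.255.255.255)
  47.0.0.0/10 (47.0.0.0 - 47.63.255.255)
  47.16.0.0/14 (47.16.0.0 - 47.19.255.255)
Most specific is 47.16.0.0/14.

47.16.0.0/14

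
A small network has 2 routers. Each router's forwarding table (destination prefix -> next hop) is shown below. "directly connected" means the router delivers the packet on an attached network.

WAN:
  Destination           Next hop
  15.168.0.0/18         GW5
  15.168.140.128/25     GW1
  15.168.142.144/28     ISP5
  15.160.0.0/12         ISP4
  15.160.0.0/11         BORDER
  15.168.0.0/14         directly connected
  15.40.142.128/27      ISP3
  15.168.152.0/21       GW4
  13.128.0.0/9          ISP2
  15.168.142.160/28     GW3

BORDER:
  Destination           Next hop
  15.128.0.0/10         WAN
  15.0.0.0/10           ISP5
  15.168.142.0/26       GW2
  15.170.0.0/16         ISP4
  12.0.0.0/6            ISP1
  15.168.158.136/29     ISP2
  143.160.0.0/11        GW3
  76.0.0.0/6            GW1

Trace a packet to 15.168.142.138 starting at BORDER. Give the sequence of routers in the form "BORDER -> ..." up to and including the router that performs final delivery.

BORDER -> WAN

At BORDER: longest match for 15.168.142.138 is 15.128.0.0/10 -> WAN
At WAN: longest match for 15.168.142.138 is 15.168.0.0/14 -> directly connected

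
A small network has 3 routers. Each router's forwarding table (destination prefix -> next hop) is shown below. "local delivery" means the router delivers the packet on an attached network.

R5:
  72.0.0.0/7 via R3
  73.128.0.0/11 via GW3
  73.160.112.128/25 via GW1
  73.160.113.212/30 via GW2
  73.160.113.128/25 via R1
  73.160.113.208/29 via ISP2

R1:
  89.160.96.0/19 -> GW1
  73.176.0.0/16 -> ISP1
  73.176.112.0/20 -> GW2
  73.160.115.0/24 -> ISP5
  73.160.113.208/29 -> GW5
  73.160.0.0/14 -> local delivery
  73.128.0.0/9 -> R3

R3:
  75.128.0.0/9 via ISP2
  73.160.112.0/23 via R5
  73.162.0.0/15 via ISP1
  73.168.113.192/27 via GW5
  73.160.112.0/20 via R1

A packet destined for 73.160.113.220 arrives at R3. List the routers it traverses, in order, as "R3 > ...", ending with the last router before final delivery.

R3 > R5 > R1

At R3: longest match for 73.160.113.220 is 73.160.112.0/23 -> R5
At R5: longest match for 73.160.113.220 is 73.160.113.128/25 -> R1
At R1: longest match for 73.160.113.220 is 73.160.0.0/14 -> local delivery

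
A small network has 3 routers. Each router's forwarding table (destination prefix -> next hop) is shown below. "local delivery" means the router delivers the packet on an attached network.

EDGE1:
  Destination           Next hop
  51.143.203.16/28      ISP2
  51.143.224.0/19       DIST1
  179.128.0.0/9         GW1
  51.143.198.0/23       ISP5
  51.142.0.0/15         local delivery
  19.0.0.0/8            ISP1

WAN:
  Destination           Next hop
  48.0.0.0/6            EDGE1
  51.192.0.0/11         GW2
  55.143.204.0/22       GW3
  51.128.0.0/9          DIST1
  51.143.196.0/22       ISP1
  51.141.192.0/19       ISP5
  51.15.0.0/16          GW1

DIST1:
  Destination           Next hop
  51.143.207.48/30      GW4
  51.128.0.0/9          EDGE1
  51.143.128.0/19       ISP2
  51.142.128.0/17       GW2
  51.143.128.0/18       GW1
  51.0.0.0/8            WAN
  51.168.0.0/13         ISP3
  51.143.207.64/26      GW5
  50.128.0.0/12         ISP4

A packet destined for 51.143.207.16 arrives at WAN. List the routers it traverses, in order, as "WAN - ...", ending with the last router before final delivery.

WAN - DIST1 - EDGE1

At WAN: longest match for 51.143.207.16 is 51.128.0.0/9 -> DIST1
At DIST1: longest match for 51.143.207.16 is 51.128.0.0/9 -> EDGE1
At EDGE1: longest match for 51.143.207.16 is 51.142.0.0/15 -> local delivery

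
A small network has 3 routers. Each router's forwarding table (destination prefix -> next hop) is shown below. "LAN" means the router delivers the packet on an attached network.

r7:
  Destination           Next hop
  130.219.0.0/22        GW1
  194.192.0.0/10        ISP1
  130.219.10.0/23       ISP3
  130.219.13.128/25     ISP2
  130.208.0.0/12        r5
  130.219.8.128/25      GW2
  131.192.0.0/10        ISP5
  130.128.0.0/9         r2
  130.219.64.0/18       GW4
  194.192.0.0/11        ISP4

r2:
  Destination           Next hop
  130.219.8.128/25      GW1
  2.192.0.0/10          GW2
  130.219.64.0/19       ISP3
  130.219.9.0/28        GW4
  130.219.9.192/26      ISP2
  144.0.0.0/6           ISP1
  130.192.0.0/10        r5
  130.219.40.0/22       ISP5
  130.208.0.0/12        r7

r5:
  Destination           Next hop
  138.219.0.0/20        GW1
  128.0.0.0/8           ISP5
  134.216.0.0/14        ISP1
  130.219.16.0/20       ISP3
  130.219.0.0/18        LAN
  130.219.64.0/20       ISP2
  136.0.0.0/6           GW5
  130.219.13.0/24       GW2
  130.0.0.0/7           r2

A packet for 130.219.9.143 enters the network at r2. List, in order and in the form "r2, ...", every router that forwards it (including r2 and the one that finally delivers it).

r2, r7, r5

At r2: longest match for 130.219.9.143 is 130.208.0.0/12 -> r7
At r7: longest match for 130.219.9.143 is 130.208.0.0/12 -> r5
At r5: longest match for 130.219.9.143 is 130.219.0.0/18 -> LAN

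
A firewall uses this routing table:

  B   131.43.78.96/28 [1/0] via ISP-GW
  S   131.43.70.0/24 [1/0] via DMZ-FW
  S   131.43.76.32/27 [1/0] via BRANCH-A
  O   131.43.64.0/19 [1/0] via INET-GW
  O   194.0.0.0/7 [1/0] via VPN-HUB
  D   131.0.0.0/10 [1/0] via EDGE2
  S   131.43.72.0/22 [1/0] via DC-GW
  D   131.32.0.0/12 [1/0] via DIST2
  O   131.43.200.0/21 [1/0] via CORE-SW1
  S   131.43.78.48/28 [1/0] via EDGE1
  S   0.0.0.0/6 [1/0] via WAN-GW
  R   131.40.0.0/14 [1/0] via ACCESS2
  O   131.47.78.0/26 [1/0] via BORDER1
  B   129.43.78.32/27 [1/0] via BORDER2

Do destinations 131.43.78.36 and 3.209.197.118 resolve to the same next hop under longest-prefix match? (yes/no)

131.43.78.36: longest match 131.43.64.0/19 -> INET-GW
3.209.197.118: longest match 0.0.0.0/6 -> WAN-GW

no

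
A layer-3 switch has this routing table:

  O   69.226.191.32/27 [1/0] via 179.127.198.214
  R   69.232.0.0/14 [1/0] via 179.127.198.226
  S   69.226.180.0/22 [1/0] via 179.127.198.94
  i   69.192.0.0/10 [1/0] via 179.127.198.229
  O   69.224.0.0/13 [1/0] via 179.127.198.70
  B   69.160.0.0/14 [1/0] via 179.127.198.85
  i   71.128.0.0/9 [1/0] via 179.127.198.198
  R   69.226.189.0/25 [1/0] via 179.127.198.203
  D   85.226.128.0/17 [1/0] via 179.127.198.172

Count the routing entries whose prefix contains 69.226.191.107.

2

Prefixes containing 69.226.191.107:
  69.192.0.0/10 (69.192.0.0 - 69.255.255.255)
  69.224.0.0/13 (69.224.0.0 - 69.231.255.255)
Total matching entries: 2.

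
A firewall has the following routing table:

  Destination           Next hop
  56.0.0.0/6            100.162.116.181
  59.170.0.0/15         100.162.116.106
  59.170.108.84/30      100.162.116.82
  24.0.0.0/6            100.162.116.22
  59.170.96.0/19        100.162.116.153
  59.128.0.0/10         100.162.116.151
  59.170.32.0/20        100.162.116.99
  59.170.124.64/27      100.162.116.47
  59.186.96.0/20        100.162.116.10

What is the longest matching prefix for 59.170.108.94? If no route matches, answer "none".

Entries matching 59.170.108.94:
  56.0.0.0/6 (56.0.0.0 - 59.255.255.255)
  59.128.0.0/10 (59.128.0.0 - 59.191.255.255)
  59.170.0.0/15 (59.170.0.0 - 59.171.255.255)
  59.170.96.0/19 (59.170.96.0 - 59.170.127.255)
Most specific is 59.170.96.0/19.

59.170.96.0/19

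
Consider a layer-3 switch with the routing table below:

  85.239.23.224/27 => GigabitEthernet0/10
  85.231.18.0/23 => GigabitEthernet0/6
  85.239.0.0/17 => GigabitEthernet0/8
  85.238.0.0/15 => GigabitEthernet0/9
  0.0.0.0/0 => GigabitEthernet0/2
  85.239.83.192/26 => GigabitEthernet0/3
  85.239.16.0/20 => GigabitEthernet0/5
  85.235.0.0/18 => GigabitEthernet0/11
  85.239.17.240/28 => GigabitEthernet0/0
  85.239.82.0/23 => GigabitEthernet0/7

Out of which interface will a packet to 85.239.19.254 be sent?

Routes whose prefix contains 85.239.19.254:
  0.0.0.0/0 (default, matches everything) -> GigabitEthernet0/2
  85.238.0.0/15 (85.238.0.0 - 85.239.255.255) -> GigabitEthernet0/9
  85.239.0.0/17 (85.239.0.0 - 85.239.127.255) -> GigabitEthernet0/8
  85.239.16.0/20 (85.239.16.0 - 85.239.31.255) -> GigabitEthernet0/5
More-specific entries that do NOT match:
  85.239.17.240/28 (85.239.17.240 - 85.239.17.255) does not contain 85.239.19.254
  85.239.23.224/27 (85.239.23.224 - 85.239.23.255) does not contain 85.239.19.254
  85.239.83.192/26 (85.239.83.192 - 85.239.83.255) does not contain 85.239.19.254
  85.231.18.0/23 (85.231.18.0 - 85.231.19.255) does not contain 85.239.19.254
  85.239.82.0/23 (85.239.82.0 - 85.239.83.255) does not contain 85.239.19.254
Longest matching prefix is /20 -> interface GigabitEthernet0/5.

GigabitEthernet0/5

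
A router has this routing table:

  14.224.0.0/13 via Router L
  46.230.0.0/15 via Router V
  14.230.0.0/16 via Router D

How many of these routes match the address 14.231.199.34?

Prefixes containing 14.231.199.34:
  14.224.0.0/13 (14.224.0.0 - 14.231.255.255)
Total matching entries: 1.

1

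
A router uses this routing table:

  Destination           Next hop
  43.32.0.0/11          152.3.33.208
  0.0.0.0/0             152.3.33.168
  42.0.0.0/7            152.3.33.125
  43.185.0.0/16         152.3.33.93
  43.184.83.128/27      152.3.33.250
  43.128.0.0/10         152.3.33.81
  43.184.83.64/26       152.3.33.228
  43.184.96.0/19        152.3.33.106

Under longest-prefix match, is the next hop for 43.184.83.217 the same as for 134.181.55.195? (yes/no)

no

43.184.83.217: longest match 43.128.0.0/10 -> 152.3.33.81
134.181.55.195: longest match 0.0.0.0/0 -> 152.3.33.168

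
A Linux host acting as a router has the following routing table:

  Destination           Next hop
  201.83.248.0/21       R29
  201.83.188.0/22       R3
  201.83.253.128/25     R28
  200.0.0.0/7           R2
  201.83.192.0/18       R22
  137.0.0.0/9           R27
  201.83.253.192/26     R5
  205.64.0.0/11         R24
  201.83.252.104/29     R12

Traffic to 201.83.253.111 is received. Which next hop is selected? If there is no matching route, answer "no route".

R29

Routes whose prefix contains 201.83.253.111:
  200.0.0.0/7 (200.0.0.0 - 201.255.255.255) -> R2
  201.83.192.0/18 (201.83.192.0 - 201.83.255.255) -> R22
  201.83.248.0/21 (201.83.248.0 - 201.83.255.255) -> R29
More-specific entries that do NOT match:
  201.83.252.104/29 (201.83.252.104 - 201.83.252.111) does not contain 201.83.253.111
  201.83.253.192/26 (201.83.253.192 - 201.83.253.255) does not contain 201.83.253.111
  201.83.253.128/25 (201.83.253.128 - 201.83.253.255) does not contain 201.83.253.111
  201.83.188.0/22 (201.83.188.0 - 201.83.191.255) does not contain 201.83.253.111
Longest matching prefix is /21 -> next hop R29.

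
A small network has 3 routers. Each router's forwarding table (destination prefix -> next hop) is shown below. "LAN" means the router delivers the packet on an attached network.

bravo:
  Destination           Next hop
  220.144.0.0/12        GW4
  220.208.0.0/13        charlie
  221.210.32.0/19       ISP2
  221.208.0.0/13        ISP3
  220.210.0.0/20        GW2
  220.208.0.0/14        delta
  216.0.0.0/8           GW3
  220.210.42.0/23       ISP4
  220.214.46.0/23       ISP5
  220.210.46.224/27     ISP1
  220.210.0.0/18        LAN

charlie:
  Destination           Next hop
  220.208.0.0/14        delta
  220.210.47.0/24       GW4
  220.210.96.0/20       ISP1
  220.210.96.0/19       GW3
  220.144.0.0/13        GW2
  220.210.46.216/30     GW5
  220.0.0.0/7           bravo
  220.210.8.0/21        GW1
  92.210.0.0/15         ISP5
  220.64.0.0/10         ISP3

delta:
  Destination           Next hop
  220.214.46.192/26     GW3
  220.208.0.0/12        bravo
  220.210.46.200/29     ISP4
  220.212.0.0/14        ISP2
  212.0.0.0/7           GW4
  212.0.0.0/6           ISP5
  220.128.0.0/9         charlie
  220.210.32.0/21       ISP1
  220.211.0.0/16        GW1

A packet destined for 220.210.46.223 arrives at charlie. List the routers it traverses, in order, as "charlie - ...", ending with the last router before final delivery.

At charlie: longest match for 220.210.46.223 is 220.208.0.0/14 -> delta
At delta: longest match for 220.210.46.223 is 220.208.0.0/12 -> bravo
At bravo: longest match for 220.210.46.223 is 220.210.0.0/18 -> LAN

charlie - delta - bravo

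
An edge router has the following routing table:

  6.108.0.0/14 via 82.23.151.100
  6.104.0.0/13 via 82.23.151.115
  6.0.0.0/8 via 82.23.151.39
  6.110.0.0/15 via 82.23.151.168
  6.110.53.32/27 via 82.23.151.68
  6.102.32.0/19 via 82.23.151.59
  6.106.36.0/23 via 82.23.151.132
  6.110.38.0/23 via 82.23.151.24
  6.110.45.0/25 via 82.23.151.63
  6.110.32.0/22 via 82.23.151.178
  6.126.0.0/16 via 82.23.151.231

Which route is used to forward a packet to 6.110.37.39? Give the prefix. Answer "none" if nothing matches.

Entries matching 6.110.37.39:
  6.0.0.0/8 (6.0.0.0 - 6.255.255.255)
  6.104.0.0/13 (6.104.0.0 - 6.111.255.255)
  6.108.0.0/14 (6.108.0.0 - 6.111.255.255)
  6.110.0.0/15 (6.110.0.0 - 6.111.255.255)
Most specific is 6.110.0.0/15.

6.110.0.0/15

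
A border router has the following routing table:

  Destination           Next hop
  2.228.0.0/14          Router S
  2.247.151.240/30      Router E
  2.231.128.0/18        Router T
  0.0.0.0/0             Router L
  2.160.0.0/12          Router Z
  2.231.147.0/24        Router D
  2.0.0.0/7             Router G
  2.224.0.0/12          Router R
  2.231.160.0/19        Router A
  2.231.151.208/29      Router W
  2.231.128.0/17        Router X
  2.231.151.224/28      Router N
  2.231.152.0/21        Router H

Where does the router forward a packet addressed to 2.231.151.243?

Routes whose prefix contains 2.231.151.243:
  0.0.0.0/0 (default, matches everything) -> Router L
  2.0.0.0/7 (2.0.0.0 - 3.255.255.255) -> Router G
  2.224.0.0/12 (2.224.0.0 - 2.239.255.255) -> Router R
  2.228.0.0/14 (2.228.0.0 - 2.231.255.255) -> Router S
  2.231.128.0/17 (2.231.128.0 - 2.231.255.255) -> Router X
  2.231.128.0/18 (2.231.128.0 - 2.231.191.255) -> Router T
More-specific entries that do NOT match:
  2.247.151.240/30 (2.247.151.240 - 2.247.151.243) does not contain 2.231.151.243
  2.231.151.208/29 (2.231.151.208 - 2.231.151.215) does not contain 2.231.151.243
  2.231.151.224/28 (2.231.151.224 - 2.231.151.239) does not contain 2.231.151.243
  2.231.147.0/24 (2.231.147.0 - 2.231.147.255) does not contain 2.231.151.243
  2.231.152.0/21 (2.231.152.0 - 2.231.159.255) does not contain 2.231.151.243
  2.231.160.0/19 (2.231.160.0 - 2.231.191.255) does not contain 2.231.151.243
Longest matching prefix is /18 -> next hop Router T.

Router T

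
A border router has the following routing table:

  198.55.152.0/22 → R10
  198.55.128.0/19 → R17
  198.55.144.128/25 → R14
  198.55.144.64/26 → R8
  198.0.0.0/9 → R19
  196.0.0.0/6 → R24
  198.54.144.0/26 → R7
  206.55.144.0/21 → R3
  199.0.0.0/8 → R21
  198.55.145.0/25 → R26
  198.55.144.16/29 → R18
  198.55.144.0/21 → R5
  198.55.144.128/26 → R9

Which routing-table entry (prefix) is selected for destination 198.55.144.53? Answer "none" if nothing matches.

Entries matching 198.55.144.53:
  196.0.0.0/6 (196.0.0.0 - 199.255.255.255)
  198.0.0.0/9 (198.0.0.0 - 198.127.255.255)
  198.55.128.0/19 (198.55.128.0 - 198.55.159.255)
  198.55.144.0/21 (198.55.144.0 - 198.55.151.255)
Most specific is 198.55.144.0/21.

198.55.144.0/21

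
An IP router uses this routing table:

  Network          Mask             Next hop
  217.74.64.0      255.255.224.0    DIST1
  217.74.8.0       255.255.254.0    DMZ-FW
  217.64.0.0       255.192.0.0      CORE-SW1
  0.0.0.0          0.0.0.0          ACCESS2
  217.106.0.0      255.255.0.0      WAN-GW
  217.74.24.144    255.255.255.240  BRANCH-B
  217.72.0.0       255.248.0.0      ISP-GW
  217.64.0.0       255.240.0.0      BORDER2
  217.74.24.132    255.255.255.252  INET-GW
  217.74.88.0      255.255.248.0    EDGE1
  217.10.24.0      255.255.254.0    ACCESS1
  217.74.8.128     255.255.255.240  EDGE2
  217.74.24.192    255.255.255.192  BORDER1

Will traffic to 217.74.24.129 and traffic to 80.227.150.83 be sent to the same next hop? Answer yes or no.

217.74.24.129: longest match 217.72.0.0/13 -> ISP-GW
80.227.150.83: longest match 0.0.0.0/0 -> ACCESS2

no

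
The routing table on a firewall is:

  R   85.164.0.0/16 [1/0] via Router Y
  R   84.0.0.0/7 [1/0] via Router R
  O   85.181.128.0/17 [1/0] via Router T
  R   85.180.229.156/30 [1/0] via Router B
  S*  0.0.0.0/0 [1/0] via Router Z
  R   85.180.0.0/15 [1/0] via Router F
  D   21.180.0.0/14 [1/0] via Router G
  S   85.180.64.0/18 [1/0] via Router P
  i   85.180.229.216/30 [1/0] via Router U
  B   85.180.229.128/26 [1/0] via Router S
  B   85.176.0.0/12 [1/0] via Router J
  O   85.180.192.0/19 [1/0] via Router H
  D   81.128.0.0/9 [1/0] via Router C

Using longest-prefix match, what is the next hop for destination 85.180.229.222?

Router F

Routes whose prefix contains 85.180.229.222:
  0.0.0.0/0 (default, matches everything) -> Router Z
  84.0.0.0/7 (84.0.0.0 - 85.255.255.255) -> Router R
  85.176.0.0/12 (85.176.0.0 - 85.191.255.255) -> Router J
  85.180.0.0/15 (85.180.0.0 - 85.181.255.255) -> Router F
More-specific entries that do NOT match:
  85.180.229.156/30 (85.180.229.156 - 85.180.229.159) does not contain 85.180.229.222
  85.180.229.216/30 (85.180.229.216 - 85.180.229.219) does not contain 85.180.229.222
  85.180.229.128/26 (85.180.229.128 - 85.180.229.191) does not contain 85.180.229.222
  85.180.192.0/19 (85.180.192.0 - 85.180.223.255) does not contain 85.180.229.222
  85.180.64.0/18 (85.180.64.0 - 85.180.127.255) does not contain 85.180.229.222
  85.181.128.0/17 (85.181.128.0 - 85.181.255.255) does not contain 85.180.229.222
  85.164.0.0/16 (85.164.0.0 - 85.164.255.255) does not contain 85.180.229.222
Longest matching prefix is /15 -> next hop Router F.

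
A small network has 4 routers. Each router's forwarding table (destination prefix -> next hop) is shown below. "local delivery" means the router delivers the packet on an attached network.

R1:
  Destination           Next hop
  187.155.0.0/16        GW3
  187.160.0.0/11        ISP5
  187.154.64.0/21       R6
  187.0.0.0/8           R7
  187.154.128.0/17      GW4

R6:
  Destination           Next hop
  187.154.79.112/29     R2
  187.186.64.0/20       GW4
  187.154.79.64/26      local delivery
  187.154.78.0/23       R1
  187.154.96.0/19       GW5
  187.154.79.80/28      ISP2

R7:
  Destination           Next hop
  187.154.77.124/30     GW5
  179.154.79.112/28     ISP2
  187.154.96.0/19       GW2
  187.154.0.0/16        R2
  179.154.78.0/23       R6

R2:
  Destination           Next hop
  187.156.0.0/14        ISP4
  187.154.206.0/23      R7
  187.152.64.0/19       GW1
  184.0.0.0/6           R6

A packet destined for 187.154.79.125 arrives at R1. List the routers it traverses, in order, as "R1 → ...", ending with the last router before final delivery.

At R1: longest match for 187.154.79.125 is 187.0.0.0/8 -> R7
At R7: longest match for 187.154.79.125 is 187.154.0.0/16 -> R2
At R2: longest match for 187.154.79.125 is 184.0.0.0/6 -> R6
At R6: longest match for 187.154.79.125 is 187.154.79.64/26 -> local delivery

R1 → R7 → R2 → R6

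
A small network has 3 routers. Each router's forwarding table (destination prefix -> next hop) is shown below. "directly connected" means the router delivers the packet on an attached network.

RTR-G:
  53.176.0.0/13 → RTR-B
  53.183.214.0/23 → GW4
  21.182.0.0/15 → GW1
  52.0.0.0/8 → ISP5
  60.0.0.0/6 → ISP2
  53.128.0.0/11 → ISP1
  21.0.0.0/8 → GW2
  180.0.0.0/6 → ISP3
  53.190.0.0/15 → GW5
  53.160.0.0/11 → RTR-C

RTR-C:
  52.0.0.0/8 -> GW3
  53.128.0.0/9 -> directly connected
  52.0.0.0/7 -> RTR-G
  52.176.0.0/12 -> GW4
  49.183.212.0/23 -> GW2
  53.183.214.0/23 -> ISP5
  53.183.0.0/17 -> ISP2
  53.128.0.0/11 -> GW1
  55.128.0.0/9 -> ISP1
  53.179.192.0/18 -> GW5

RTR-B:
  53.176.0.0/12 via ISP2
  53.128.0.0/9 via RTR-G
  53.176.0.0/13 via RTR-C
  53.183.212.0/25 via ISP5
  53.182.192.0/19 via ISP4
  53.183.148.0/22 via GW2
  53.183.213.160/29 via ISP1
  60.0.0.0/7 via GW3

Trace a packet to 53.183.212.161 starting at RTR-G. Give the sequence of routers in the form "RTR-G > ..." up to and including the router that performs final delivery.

At RTR-G: longest match for 53.183.212.161 is 53.176.0.0/13 -> RTR-B
At RTR-B: longest match for 53.183.212.161 is 53.176.0.0/13 -> RTR-C
At RTR-C: longest match for 53.183.212.161 is 53.128.0.0/9 -> directly connected

RTR-G > RTR-B > RTR-C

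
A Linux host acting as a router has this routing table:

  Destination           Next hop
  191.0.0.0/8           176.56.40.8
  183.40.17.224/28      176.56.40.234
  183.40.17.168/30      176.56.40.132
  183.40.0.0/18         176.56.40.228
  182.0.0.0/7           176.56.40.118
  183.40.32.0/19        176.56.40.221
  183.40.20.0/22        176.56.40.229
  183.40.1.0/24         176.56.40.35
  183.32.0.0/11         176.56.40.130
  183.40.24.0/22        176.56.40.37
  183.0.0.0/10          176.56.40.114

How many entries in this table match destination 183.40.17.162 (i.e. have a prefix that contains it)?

4

Prefixes containing 183.40.17.162:
  182.0.0.0/7 (182.0.0.0 - 183.255.255.255)
  183.0.0.0/10 (183.0.0.0 - 183.63.255.255)
  183.32.0.0/11 (183.32.0.0 - 183.63.255.255)
  183.40.0.0/18 (183.40.0.0 - 183.40.63.255)
Total matching entries: 4.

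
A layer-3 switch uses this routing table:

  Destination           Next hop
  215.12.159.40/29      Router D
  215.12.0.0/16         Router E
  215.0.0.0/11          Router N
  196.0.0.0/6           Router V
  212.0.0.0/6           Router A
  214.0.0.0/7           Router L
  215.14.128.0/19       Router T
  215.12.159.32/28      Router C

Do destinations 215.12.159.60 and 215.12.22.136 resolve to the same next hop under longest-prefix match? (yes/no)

yes

215.12.159.60: longest match 215.12.0.0/16 -> Router E
215.12.22.136: longest match 215.12.0.0/16 -> Router E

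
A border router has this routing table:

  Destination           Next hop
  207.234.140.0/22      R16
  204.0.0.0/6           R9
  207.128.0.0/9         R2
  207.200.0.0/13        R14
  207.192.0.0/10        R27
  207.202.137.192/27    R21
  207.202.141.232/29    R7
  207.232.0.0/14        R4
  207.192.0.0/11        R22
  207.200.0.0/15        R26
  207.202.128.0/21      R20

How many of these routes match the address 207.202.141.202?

5

Prefixes containing 207.202.141.202:
  204.0.0.0/6 (204.0.0.0 - 207.255.255.255)
  207.128.0.0/9 (207.128.0.0 - 207.255.255.255)
  207.192.0.0/10 (207.192.0.0 - 207.255.255.255)
  207.192.0.0/11 (207.192.0.0 - 207.223.255.255)
  207.200.0.0/13 (207.200.0.0 - 207.207.255.255)
Total matching entries: 5.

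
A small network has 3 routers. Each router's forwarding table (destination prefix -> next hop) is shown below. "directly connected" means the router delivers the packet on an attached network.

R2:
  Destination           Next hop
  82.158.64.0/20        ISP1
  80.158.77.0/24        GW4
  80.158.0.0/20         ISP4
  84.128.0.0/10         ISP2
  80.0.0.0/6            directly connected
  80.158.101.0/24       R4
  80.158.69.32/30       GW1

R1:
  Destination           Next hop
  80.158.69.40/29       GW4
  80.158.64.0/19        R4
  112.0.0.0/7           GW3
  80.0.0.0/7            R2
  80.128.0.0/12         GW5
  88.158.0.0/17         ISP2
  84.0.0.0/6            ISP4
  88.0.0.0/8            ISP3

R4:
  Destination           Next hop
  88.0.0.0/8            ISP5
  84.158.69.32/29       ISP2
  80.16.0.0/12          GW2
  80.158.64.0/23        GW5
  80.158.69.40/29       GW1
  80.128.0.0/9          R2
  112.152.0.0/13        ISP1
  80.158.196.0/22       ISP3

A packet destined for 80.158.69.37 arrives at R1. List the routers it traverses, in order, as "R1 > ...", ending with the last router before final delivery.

R1 > R4 > R2

At R1: longest match for 80.158.69.37 is 80.158.64.0/19 -> R4
At R4: longest match for 80.158.69.37 is 80.128.0.0/9 -> R2
At R2: longest match for 80.158.69.37 is 80.0.0.0/6 -> directly connected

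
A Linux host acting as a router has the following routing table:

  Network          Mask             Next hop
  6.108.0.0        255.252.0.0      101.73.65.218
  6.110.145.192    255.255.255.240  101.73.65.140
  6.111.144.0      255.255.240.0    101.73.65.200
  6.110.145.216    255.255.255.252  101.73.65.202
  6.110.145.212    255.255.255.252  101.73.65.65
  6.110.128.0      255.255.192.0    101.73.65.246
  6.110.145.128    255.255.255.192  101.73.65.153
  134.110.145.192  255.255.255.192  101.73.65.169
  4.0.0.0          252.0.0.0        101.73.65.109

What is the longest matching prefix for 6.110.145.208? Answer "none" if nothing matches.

6.110.128.0/18

Entries matching 6.110.145.208:
  4.0.0.0/6 (4.0.0.0 - 7.255.255.255)
  6.108.0.0/14 (6.108.0.0 - 6.111.255.255)
  6.110.128.0/18 (6.110.128.0 - 6.110.191.255)
Most specific is 6.110.128.0/18.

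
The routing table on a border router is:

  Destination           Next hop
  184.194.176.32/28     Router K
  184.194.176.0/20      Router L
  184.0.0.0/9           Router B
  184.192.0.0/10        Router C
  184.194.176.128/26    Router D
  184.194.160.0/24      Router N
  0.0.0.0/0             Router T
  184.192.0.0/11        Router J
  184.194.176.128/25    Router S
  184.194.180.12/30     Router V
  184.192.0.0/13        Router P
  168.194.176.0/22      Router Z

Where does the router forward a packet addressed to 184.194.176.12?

Routes whose prefix contains 184.194.176.12:
  0.0.0.0/0 (default, matches everything) -> Router T
  184.192.0.0/10 (184.192.0.0 - 184.255.255.255) -> Router C
  184.192.0.0/11 (184.192.0.0 - 184.223.255.255) -> Router J
  184.192.0.0/13 (184.192.0.0 - 184.199.255.255) -> Router P
  184.194.176.0/20 (184.194.176.0 - 184.194.191.255) -> Router L
More-specific entries that do NOT match:
  184.194.180.12/30 (184.194.180.12 - 184.194.180.15) does not contain 184.194.176.12
  184.194.176.32/28 (184.194.176.32 - 184.194.176.47) does not contain 184.194.176.12
  184.194.176.128/26 (184.194.176.128 - 184.194.176.191) does not contain 184.194.176.12
  184.194.176.128/25 (184.194.176.128 - 184.194.176.255) does not contain 184.194.176.12
  184.194.160.0/24 (184.194.160.0 - 184.194.160.255) does not contain 184.194.176.12
  168.194.176.0/22 (168.194.176.0 - 168.194.179.255) does not contain 184.194.176.12
Longest matching prefix is /20 -> next hop Router L.

Router L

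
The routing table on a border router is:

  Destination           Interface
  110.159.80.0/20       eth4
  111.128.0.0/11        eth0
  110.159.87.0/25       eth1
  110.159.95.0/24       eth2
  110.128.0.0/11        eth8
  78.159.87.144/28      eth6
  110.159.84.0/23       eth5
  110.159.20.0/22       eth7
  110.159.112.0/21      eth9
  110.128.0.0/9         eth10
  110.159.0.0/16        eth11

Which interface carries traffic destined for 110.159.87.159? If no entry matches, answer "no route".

Routes whose prefix contains 110.159.87.159:
  110.128.0.0/9 (110.128.0.0 - 110.255.255.255) -> eth10
  110.128.0.0/11 (110.128.0.0 - 110.159.255.255) -> eth8
  110.159.0.0/16 (110.159.0.0 - 110.159.255.255) -> eth11
  110.159.80.0/20 (110.159.80.0 - 110.159.95.255) -> eth4
More-specific entries that do NOT match:
  78.159.87.144/28 (78.159.87.144 - 78.159.87.159) does not contain 110.159.87.159
  110.159.87.0/25 (110.159.87.0 - 110.159.87.127) does not contain 110.159.87.159
  110.159.95.0/24 (110.159.95.0 - 110.159.95.255) does not contain 110.159.87.159
  110.159.84.0/23 (110.159.84.0 - 110.159.85.255) does not contain 110.159.87.159
  110.159.20.0/22 (110.159.20.0 - 110.159.23.255) does not contain 110.159.87.159
  110.159.112.0/21 (110.159.112.0 - 110.159.119.255) does not contain 110.159.87.159
Longest matching prefix is /20 -> interface eth4.

eth4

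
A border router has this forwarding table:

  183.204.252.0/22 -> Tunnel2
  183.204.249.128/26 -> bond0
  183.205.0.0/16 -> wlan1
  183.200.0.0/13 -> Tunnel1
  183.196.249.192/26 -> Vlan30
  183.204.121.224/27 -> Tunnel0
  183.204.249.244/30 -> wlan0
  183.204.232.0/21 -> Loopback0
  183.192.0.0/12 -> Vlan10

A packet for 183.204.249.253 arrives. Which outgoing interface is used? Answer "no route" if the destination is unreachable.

Routes whose prefix contains 183.204.249.253:
  183.192.0.0/12 (183.192.0.0 - 183.207.255.255) -> Vlan10
  183.200.0.0/13 (183.200.0.0 - 183.207.255.255) -> Tunnel1
More-specific entries that do NOT match:
  183.204.249.244/30 (183.204.249.244 - 183.204.249.247) does not contain 183.204.249.253
  183.204.121.224/27 (183.204.121.224 - 183.204.121.255) does not contain 183.204.249.253
  183.204.249.128/26 (183.204.249.128 - 183.204.249.191) does not contain 183.204.249.253
  183.196.249.192/26 (183.196.249.192 - 183.196.249.255) does not contain 183.204.249.253
  183.204.252.0/22 (183.204.252.0 - 183.204.255.255) does not contain 183.204.249.253
  183.204.232.0/21 (183.204.232.0 - 183.204.239.255) does not contain 183.204.249.253
  183.205.0.0/16 (183.205.0.0 - 183.205.255.255) does not contain 183.204.249.253
Longest matching prefix is /13 -> interface Tunnel1.

Tunnel1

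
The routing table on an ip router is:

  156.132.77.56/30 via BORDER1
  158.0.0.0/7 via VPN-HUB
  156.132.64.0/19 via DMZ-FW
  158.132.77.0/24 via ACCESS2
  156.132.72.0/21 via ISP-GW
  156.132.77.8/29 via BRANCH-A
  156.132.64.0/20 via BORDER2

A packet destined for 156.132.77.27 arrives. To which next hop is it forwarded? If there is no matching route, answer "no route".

Routes whose prefix contains 156.132.77.27:
  156.132.64.0/19 (156.132.64.0 - 156.132.95.255) -> DMZ-FW
  156.132.64.0/20 (156.132.64.0 - 156.132.79.255) -> BORDER2
  156.132.72.0/21 (156.132.72.0 - 156.132.79.255) -> ISP-GW
More-specific entries that do NOT match:
  156.132.77.56/30 (156.132.77.56 - 156.132.77.59) does not contain 156.132.77.27
  156.132.77.8/29 (156.132.77.8 - 156.132.77.15) does not contain 156.132.77.27
  158.132.77.0/24 (158.132.77.0 - 158.132.77.255) does not contain 156.132.77.27
Longest matching prefix is /21 -> next hop ISP-GW.

ISP-GW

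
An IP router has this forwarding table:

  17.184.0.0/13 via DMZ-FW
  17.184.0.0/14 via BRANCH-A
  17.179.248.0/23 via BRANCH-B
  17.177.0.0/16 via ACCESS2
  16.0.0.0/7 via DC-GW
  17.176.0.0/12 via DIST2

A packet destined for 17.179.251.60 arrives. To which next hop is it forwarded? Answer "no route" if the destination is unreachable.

Routes whose prefix contains 17.179.251.60:
  16.0.0.0/7 (16.0.0.0 - 17.255.255.255) -> DC-GW
  17.176.0.0/12 (17.176.0.0 - 17.191.255.255) -> DIST2
More-specific entries that do NOT match:
  17.179.248.0/23 (17.179.248.0 - 17.179.249.255) does not contain 17.179.251.60
  17.177.0.0/16 (17.177.0.0 - 17.177.255.255) does not contain 17.179.251.60
  17.184.0.0/14 (17.184.0.0 - 17.187.255.255) does not contain 17.179.251.60
  17.184.0.0/13 (17.184.0.0 - 17.191.255.255) does not contain 17.179.251.60
Longest matching prefix is /12 -> next hop DIST2.

DIST2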